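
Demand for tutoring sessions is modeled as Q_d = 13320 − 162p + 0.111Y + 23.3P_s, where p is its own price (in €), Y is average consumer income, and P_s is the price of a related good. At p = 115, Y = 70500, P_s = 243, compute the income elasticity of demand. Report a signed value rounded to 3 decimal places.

0.957

At the given values, Q_d = 13320 − 162(115) + 0.111(70500) + 23.3(243) = 8177.4.
∂Q_d/∂Y = 0.111.
E = (0.111) × (70500/8177.4) = 0.95696…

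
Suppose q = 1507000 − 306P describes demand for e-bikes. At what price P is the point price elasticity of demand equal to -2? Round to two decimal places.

Ed = −306P/(1507000 − 306P). Set this equal to -2:
306P = 2·(1507000 − 306P) ⇒ 306P(1 + 2) = 2·1507000
P = 2·1507000 / (306·3) = 3283.2244…

3283.22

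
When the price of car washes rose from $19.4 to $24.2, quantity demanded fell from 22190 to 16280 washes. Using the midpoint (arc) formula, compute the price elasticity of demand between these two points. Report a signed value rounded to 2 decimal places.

-1.40

%ΔQ = (16280 − 22190) / [(22190 + 16280)/2] = -5910/19235 = -0.307252…
%ΔP = (24.2 − 19.4) / [(19.4 + 24.2)/2] = 4.8/21.8 = 0.220183…
Arc Ed = %ΔQ / %ΔP = (-5910/19235) / (4.8/21.8) = -1.3954…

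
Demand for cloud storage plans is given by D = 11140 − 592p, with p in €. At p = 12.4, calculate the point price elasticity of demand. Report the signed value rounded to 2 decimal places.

-1.93

dD/dp = −592. At p = 12.4, D = 11140 − 592(12.4) = 3799.2.
Ed = (dD/dp)·(p/D) = −592 × (12.4/3799.2) = -1.9321…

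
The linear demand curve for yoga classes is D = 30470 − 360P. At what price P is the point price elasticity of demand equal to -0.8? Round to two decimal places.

37.62

Ed = −360P/(30470 − 360P). Set this equal to -0.8:
360P = 0.8·(30470 − 360P) ⇒ 360P(1 + 0.8) = 0.8·30470
P = 0.8·30470 / (360·1.8) = 37.6172…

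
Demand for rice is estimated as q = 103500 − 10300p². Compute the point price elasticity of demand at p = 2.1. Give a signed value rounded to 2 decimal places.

dq/dp = −2·10300·p = -43260. At p = 2.1, q = 58077.
Ed = (dq/dp)·(p/q) = (-43260) × (2.1/58077) = -1.5642…

-1.56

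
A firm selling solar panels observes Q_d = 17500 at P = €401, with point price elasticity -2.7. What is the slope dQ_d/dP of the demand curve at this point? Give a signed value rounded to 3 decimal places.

-117.830

Ed = (dQ_d/dP)·(P/Q_d) ⇒ dQ_d/dP = Ed·Q_d/P = (-2.7)·17500/401 = -117.83042…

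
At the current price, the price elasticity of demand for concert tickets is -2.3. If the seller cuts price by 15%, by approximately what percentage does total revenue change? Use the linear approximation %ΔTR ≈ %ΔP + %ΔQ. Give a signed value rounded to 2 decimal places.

%ΔQ ≈ Ed × %ΔP = (-2.3) × (-15%) = +34.5000%
%ΔTR ≈ %ΔP + %ΔQ = (-15%) + (+34.5000%) = +19.5000%

+19.50%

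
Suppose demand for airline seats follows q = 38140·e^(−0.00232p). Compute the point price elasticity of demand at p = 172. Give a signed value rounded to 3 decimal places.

dq/dp = −0.00232·q = -59.3701. At p = 172, q = 25590.6.
Ed = (dq/dp)·(p/q) = (-59.3701) × (172/25590.6) = -0.39904

-0.399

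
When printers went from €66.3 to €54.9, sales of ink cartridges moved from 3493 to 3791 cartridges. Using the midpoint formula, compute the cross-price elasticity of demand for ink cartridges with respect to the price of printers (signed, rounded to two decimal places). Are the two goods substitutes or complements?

%ΔQ_{ink cartridges} = (3791 − 3493)/avg = 298/3642 = 0.081823…
%ΔP_{printers} = (54.9 − 66.3)/avg = -11.4/60.6 = -0.188118…
E_cross = (298/3642) / (-11.4/60.6) = -0.4349…
E_cross < 0 ⇒ the goods are complements.

-0.43; complements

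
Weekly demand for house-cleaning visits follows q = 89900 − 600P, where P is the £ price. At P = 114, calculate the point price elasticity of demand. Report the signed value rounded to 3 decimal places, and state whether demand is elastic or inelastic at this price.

dq/dP = −600. At P = 114, q = 89900 − 600(114) = 21500.
Ed = (dq/dP)·(P/q) = −600 × (114/21500) = -3.18139…
|Ed| = 3.181 > 1, so demand is elastic.

-3.181; elastic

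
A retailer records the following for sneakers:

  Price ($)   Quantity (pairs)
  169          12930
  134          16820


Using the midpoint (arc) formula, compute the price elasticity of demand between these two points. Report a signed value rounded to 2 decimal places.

%ΔQ = (16820 − 12930) / [(12930 + 16820)/2] = 3890/14875 = 0.261512…
%ΔP = (134 − 169) / [(169 + 134)/2] = -35/151.5 = -0.231023…
Arc Ed = %ΔQ / %ΔP = (3890/14875) / (-35/151.5) = -1.1319…

-1.13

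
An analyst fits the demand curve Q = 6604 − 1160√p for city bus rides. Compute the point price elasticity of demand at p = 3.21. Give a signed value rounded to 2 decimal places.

-0.23

dQ/dp = −1160/(2√p) = -323.724. At p = 3.21, Q = 4525.69.
Ed = (dQ/dp)·(p/Q) = (-323.724) × (3.21/4525.69) = -0.2296…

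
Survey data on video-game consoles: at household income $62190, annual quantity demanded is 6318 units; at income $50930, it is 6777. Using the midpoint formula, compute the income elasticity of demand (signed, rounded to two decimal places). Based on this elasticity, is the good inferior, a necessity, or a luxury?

%ΔQ = (6777 − 6318)/[( 6318 + 6777)/2] = 459/6547.5 = 0.070103…
%ΔIncome = (50930 − 62190)/[( 62190 + 50930)/2] = -11260/56560 = -0.199080…
E_income = (459/6547.5) / (-11260/56560) = -0.3521…
E_income < 0 ⇒ inferior good.

-0.35; inferior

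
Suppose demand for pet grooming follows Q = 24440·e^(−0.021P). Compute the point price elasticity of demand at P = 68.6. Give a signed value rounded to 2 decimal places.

-1.44

dQ/dP = −0.021·Q = -121.528. At P = 68.6, Q = 5787.04.
Ed = (dQ/dP)·(P/Q) = (-121.528) × (68.6/5787.04) = -1.4406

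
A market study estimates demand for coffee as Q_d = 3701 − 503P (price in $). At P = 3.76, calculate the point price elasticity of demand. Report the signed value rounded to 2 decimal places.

-1.05

dQ_d/dP = −503. At P = 3.76, Q_d = 3701 − 503(3.76) = 1809.72.
Ed = (dQ_d/dP)·(P/Q_d) = −503 × (3.76/1809.72) = -1.0450…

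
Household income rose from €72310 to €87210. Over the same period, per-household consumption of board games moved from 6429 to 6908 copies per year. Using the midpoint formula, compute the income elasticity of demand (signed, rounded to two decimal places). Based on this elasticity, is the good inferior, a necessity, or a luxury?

0.38; necessity

%ΔQ = (6908 − 6429)/[( 6429 + 6908)/2] = 479/6668.5 = 0.071830…
%ΔIncome = (87210 − 72310)/[( 72310 + 87210)/2] = 14900/79760 = 0.186810…
E_income = (479/6668.5) / (14900/79760) = 0.3845…
0 < E_income < 1 ⇒ normal good, necessity.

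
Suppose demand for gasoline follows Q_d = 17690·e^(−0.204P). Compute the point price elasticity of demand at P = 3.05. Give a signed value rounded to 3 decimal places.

-0.622

dQ_d/dP = −0.204·Q_d = -1937.05. At P = 3.05, Q_d = 9495.32.
Ed = (dQ_d/dP)·(P/Q_d) = (-1937.05) × (3.05/9495.32) = -0.6222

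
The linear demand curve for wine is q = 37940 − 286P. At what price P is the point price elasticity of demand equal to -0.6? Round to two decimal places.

49.75

Ed = −286P/(37940 − 286P). Set this equal to -0.6:
286P = 0.6·(37940 − 286P) ⇒ 286P(1 + 0.6) = 0.6·37940
P = 0.6·37940 / (286·1.6) = 49.7465…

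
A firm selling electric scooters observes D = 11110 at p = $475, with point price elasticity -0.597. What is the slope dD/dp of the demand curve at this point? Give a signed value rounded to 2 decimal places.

-13.96

Ed = (dD/dp)·(p/D) ⇒ dD/dp = Ed·D/p = (-0.597)·11110/475 = -13.9635…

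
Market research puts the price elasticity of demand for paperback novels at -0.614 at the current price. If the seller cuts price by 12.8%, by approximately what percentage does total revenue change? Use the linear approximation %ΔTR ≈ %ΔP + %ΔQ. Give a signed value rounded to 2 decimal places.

%ΔQ ≈ Ed × %ΔP = (-0.614) × (-12.8%) = +7.8592%
%ΔTR ≈ %ΔP + %ΔQ = (-12.8%) + (+7.8592%) = -4.9408%

-4.94%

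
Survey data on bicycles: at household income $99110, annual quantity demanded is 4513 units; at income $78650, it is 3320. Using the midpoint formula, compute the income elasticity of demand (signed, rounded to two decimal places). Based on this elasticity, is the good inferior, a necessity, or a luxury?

1.32; luxury

%ΔQ = (3320 − 4513)/[( 4513 + 3320)/2] = -1193/3916.5 = -0.304608…
%ΔIncome = (78650 − 99110)/[( 99110 + 78650)/2] = -20460/88880 = -0.230198…
E_income = (-1193/3916.5) / (-20460/88880) = 1.3232…
E_income > 1 ⇒ normal good, luxury.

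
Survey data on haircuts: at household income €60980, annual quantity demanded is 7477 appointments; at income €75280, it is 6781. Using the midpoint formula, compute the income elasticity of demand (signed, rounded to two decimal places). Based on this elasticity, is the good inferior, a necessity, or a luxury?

-0.47; inferior

%ΔQ = (6781 − 7477)/[( 7477 + 6781)/2] = -696/7129 = -0.097629…
%ΔIncome = (75280 − 60980)/[( 60980 + 75280)/2] = 14300/68130 = 0.209892…
E_income = (-696/7129) / (14300/68130) = -0.4651…
E_income < 0 ⇒ inferior good.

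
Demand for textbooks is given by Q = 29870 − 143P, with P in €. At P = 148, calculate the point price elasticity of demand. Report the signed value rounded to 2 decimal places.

dQ/dP = −143. At P = 148, Q = 29870 − 143(148) = 8706.
Ed = (dQ/dP)·(P/Q) = −143 × (148/8706) = -2.4309…

-2.43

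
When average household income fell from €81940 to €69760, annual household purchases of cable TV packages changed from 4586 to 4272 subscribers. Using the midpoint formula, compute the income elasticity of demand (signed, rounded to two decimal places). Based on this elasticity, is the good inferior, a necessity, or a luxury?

0.44; necessity

%ΔQ = (4272 − 4586)/[( 4586 + 4272)/2] = -314/4429 = -0.070896…
%ΔIncome = (69760 − 81940)/[( 81940 + 69760)/2] = -12180/75850 = -0.160580…
E_income = (-314/4429) / (-12180/75850) = 0.4415…
0 < E_income < 1 ⇒ normal good, necessity.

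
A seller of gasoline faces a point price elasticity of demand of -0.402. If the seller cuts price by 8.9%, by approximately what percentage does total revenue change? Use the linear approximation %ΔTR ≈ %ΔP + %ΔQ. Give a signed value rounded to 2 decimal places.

%ΔQ ≈ Ed × %ΔP = (-0.402) × (-8.9%) = +3.5778%
%ΔTR ≈ %ΔP + %ΔQ = (-8.9%) + (+3.5778%) = -5.3222%

-5.32%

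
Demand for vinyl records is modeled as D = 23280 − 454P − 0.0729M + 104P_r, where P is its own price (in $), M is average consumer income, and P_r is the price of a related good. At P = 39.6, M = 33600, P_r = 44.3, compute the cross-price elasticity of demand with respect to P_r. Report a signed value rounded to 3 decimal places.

0.618

At the given values, D = 23280 − 454(39.6) − 0.0729(33600) + 104(44.3) = 7459.36.
∂D/∂P_r = 104.
E = (104) × (44.3/7459.36) = 0.61764…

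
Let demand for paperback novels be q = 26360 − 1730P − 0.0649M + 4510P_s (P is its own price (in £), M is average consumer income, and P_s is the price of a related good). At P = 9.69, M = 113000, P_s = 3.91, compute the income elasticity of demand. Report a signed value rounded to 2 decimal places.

-0.37

At the given values, q = 26360 − 1730(9.69) − 0.0649(113000) + 4510(3.91) = 19896.7.
∂q/∂M = -0.0649.
E = (-0.0649) × (113000/19896.7) = -0.3685…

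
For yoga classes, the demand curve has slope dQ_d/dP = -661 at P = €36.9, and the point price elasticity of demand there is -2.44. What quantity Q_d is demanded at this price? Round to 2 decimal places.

Ed = (dQ_d/dP)·(P/Q_d) ⇒ Q_d = (dQ_d/dP)·P/Ed = (-661)·36.9/(-2.44) = 9996.2704…

9996.27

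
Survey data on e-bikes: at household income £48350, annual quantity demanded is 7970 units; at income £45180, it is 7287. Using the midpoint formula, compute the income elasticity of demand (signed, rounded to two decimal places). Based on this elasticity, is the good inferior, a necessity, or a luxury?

%ΔQ = (7287 − 7970)/[( 7970 + 7287)/2] = -683/7628.5 = -0.089532…
%ΔIncome = (45180 − 48350)/[( 48350 + 45180)/2] = -3170/46765 = -0.067785…
E_income = (-683/7628.5) / (-3170/46765) = 1.3208…
E_income > 1 ⇒ normal good, luxury.

1.32; luxury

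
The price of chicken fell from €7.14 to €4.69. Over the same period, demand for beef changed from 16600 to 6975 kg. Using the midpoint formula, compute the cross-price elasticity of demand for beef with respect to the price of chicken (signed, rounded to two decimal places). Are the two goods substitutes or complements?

1.97; substitutes

%ΔQ_{beef} = (6975 − 16600)/avg = -9625/11787.5 = -0.816542…
%ΔP_{chicken} = (4.69 − 7.14)/avg = -2.45/5.915 = -0.414201…
E_cross = (-9625/11787.5) / (-2.45/5.915) = 1.9713…
E_cross > 0 ⇒ the goods are substitutes.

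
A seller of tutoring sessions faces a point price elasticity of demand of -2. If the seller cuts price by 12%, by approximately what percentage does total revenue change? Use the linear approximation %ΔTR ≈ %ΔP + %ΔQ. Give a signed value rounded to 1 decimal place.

%ΔQ ≈ Ed × %ΔP = (-2) × (-12%) = +24.0000%
%ΔTR ≈ %ΔP + %ΔQ = (-12%) + (+24.0000%) = +12.0000%

+12.0%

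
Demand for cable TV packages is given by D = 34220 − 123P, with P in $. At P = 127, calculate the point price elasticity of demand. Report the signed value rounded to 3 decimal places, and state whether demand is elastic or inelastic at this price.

-0.840; inelastic

dD/dP = −123. At P = 127, D = 34220 − 123(127) = 18599.
Ed = (dD/dP)·(P/D) = −123 × (127/18599) = -0.83988…
|Ed| = 0.840 < 1, so demand is inelastic.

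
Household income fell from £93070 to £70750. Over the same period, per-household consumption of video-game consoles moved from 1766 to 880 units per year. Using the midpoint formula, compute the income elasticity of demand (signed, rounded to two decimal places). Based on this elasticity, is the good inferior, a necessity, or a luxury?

2.46; luxury

%ΔQ = (880 − 1766)/[( 1766 + 880)/2] = -886/1323 = -0.669690…
%ΔIncome = (70750 − 93070)/[( 93070 + 70750)/2] = -22320/81910 = -0.272494…
E_income = (-886/1323) / (-22320/81910) = 2.4576…
E_income > 1 ⇒ normal good, luxury.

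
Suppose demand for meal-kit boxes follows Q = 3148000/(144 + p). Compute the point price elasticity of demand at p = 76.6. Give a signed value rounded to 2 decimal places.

dQ/dp = −3148000/(144 + p)² = -64.688. At p = 76.6, Q = 14270.2.
Ed = (dQ/dp)·(p/Q) = (-64.688) × (76.6/14270.2) = -0.3472…

-0.35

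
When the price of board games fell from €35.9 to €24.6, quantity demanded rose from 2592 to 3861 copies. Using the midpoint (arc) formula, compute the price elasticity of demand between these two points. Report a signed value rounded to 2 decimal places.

%ΔQ = (3861 − 2592) / [(2592 + 3861)/2] = 1269/3226.5 = 0.393305…
%ΔP = (24.6 − 35.9) / [(35.9 + 24.6)/2] = -11.3/30.25 = -0.373553…
Arc Ed = %ΔQ / %ΔP = (1269/3226.5) / (-11.3/30.25) = -1.0528…

-1.05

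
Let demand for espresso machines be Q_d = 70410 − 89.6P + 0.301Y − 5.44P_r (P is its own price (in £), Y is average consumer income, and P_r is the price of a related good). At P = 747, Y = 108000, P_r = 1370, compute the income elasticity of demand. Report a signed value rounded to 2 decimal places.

1.14

At the given values, Q_d = 70410 − 89.6(747) + 0.301(108000) − 5.44(1370) = 28534.
∂Q_d/∂Y = 0.301.
E = (0.301) × (108000/28534) = 1.1392…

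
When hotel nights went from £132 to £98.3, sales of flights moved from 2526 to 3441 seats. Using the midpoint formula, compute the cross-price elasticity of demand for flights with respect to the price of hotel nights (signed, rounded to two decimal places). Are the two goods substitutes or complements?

-1.05; complements

%ΔQ_{flights} = (3441 − 2526)/avg = 915/2983.5 = 0.306686…
%ΔP_{hotel nights} = (98.3 − 132)/avg = -33.7/115.15 = -0.292661…
E_cross = (915/2983.5) / (-33.7/115.15) = -1.0479…
E_cross < 0 ⇒ the goods are complements.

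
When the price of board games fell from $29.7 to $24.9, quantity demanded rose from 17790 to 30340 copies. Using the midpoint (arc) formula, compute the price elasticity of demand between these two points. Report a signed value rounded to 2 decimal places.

%ΔQ = (30340 − 17790) / [(17790 + 30340)/2] = 12550/24065 = 0.521504…
%ΔP = (24.9 − 29.7) / [(29.7 + 24.9)/2] = -4.8/27.3 = -0.175824…
Arc Ed = %ΔQ / %ΔP = (12550/24065) / (-4.8/27.3) = -2.9660…

-2.97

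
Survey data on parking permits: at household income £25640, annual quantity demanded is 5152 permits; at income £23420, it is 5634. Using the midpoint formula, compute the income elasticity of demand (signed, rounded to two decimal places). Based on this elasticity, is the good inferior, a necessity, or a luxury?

%ΔQ = (5634 − 5152)/[( 5152 + 5634)/2] = 482/5393 = 0.089375…
%ΔIncome = (23420 − 25640)/[( 25640 + 23420)/2] = -2220/24530 = -0.090501…
E_income = (482/5393) / (-2220/24530) = -0.9875…
E_income < 0 ⇒ inferior good.

-0.99; inferior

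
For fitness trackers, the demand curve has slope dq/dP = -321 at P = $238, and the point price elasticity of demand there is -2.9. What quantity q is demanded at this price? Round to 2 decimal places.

Ed = (dq/dP)·(P/q) ⇒ q = (dq/dP)·P/Ed = (-321)·238/(-2.9) = 26344.1379…

26344.14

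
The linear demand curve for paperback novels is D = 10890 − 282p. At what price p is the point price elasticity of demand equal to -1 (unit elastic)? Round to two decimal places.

19.31

Ed = −282p/(10890 − 282p). Set this equal to -1:
282p = 1·(10890 − 282p) ⇒ 282p(1 + 1) = 1·10890
p = 1·10890 / (282·2) = 19.3085…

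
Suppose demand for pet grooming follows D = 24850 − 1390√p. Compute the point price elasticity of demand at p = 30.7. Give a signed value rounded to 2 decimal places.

-0.22

dD/dp = −1390/(2√p) = -125.434. At p = 30.7, D = 17148.3.
Ed = (dD/dp)·(p/D) = (-125.434) × (30.7/17148.3) = -0.2245…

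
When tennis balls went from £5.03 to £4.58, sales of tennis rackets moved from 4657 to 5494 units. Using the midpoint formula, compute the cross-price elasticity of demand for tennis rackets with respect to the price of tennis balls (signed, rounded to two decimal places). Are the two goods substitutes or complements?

%ΔQ_{tennis rackets} = (5494 − 4657)/avg = 837/5075.5 = 0.164909…
%ΔP_{tennis balls} = (4.58 − 5.03)/avg = -0.45/4.805 = -0.093652…
E_cross = (837/5075.5) / (-0.45/4.805) = -1.7608…
E_cross < 0 ⇒ the goods are complements.

-1.76; complements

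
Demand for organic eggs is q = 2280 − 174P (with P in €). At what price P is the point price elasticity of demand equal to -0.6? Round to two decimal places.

Ed = −174P/(2280 − 174P). Set this equal to -0.6:
174P = 0.6·(2280 − 174P) ⇒ 174P(1 + 0.6) = 0.6·2280
P = 0.6·2280 / (174·1.6) = 4.9137…

4.91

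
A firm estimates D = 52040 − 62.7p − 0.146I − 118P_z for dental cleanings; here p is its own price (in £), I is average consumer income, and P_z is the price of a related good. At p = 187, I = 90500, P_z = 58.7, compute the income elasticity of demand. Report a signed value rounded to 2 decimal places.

-0.65

At the given values, D = 52040 − 62.7(187) − 0.146(90500) − 118(58.7) = 20175.5.
∂D/∂I = -0.146.
E = (-0.146) × (90500/20175.5) = -0.6549…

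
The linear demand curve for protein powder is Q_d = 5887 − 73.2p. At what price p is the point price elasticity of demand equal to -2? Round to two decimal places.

Ed = −73.2p/(5887 − 73.2p). Set this equal to -2:
73.2p = 2·(5887 − 73.2p) ⇒ 73.2p(1 + 2) = 2·5887
p = 2·5887 / (73.2·3) = 53.6156…

53.62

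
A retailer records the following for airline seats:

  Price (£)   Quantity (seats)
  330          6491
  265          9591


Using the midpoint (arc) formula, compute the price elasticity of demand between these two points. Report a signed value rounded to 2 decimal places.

%ΔQ = (9591 − 6491) / [(6491 + 9591)/2] = 3100/8041 = 0.385524…
%ΔP = (265 − 330) / [(330 + 265)/2] = -65/297.5 = -0.218487…
Arc Ed = %ΔQ / %ΔP = (3100/8041) / (-65/297.5) = -1.7645…

-1.76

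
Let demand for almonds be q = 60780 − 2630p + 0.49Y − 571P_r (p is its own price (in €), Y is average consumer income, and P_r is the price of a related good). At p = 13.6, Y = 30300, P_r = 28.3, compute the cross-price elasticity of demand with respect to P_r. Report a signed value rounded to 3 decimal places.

At the given values, q = 60780 − 2630(13.6) + 0.49(30300) − 571(28.3) = 23699.7.
∂q/∂P_r = -571.
E = (-571) × (28.3/23699.7) = -0.68183…

-0.682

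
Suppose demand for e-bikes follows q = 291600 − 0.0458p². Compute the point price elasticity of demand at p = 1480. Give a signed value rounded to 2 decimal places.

dq/dp = −2·0.0458·p = -135.568. At p = 1480, q = 191279.68.
Ed = (dq/dp)·(p/q) = (-135.568) × (1480/191279.68) = -1.0489…

-1.05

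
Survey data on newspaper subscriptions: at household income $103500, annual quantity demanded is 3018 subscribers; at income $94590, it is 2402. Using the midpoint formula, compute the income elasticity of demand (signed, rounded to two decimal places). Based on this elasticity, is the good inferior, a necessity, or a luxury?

%ΔQ = (2402 − 3018)/[( 3018 + 2402)/2] = -616/2710 = -0.227306…
%ΔIncome = (94590 − 103500)/[( 103500 + 94590)/2] = -8910/99045 = -0.089959…
E_income = (-616/2710) / (-8910/99045) = 2.5267…
E_income > 1 ⇒ normal good, luxury.

2.53; luxury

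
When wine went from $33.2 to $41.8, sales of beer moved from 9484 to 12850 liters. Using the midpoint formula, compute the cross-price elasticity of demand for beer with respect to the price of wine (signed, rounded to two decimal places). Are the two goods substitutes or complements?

1.31; substitutes

%ΔQ_{beer} = (12850 − 9484)/avg = 3366/11167 = 0.301423…
%ΔP_{wine} = (41.8 − 33.2)/avg = 8.6/37.5 = 0.229333…
E_cross = (3366/11167) / (8.6/37.5) = 1.3143…
E_cross > 0 ⇒ the goods are substitutes.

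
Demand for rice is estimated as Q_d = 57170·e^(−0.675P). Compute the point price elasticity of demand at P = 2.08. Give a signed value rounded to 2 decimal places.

dQ_d/dP = −0.675·Q_d = -9478.13. At P = 2.08, Q_d = 14041.7.
Ed = (dQ_d/dP)·(P/Q_d) = (-9478.13) × (2.08/14041.7) = -1.404

-1.40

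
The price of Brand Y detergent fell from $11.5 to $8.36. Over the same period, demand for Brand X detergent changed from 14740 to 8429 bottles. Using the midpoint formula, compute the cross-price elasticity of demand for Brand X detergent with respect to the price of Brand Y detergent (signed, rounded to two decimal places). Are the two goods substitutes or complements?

%ΔQ_{Brand X detergent} = (8429 − 14740)/avg = -6311/11584.5 = -0.544779…
%ΔP_{Brand Y detergent} = (8.36 − 11.5)/avg = -3.14/9.93 = -0.316213…
E_cross = (-6311/11584.5) / (-3.14/9.93) = 1.7228…
E_cross > 0 ⇒ the goods are substitutes.

1.72; substitutes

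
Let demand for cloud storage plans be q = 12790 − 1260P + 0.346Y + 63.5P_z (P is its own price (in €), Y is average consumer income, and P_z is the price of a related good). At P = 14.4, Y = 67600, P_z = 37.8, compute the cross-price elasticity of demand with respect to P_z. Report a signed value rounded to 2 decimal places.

At the given values, q = 12790 − 1260(14.4) + 0.346(67600) + 63.5(37.8) = 20435.9.
∂q/∂P_z = 63.5.
E = (63.5) × (37.8/20435.9) = 0.1174…

0.12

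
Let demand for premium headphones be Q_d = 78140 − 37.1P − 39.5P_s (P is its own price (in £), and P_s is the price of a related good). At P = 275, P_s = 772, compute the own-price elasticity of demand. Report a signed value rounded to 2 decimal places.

-0.27

At the given values, Q_d = 78140 − 37.1(275) − 39.5(772) = 37443.5.
∂Q_d/∂P = −37.1.
E = (-37.1) × (275/37443.5) = -0.2724…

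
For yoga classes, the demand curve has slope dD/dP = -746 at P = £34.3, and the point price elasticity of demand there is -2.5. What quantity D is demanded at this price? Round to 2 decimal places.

10235.12

Ed = (dD/dP)·(P/D) ⇒ D = (dD/dP)·P/Ed = (-746)·34.3/(-2.5) = 10235.12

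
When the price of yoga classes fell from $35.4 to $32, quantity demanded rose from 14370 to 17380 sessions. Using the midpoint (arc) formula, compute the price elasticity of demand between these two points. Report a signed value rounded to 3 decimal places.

-1.879

%ΔQ = (17380 − 14370) / [(14370 + 17380)/2] = 3010/15875 = 0.189606…
%ΔP = (32 − 35.4) / [(35.4 + 32)/2] = -3.4/33.7 = -0.100890…
Arc Ed = %ΔQ / %ΔP = (3010/15875) / (-3.4/33.7) = -1.87933…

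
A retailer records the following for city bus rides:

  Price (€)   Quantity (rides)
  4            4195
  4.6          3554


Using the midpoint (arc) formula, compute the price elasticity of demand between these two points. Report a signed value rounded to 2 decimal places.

-1.19

%ΔQ = (3554 − 4195) / [(4195 + 3554)/2] = -641/3874.5 = -0.165440…
%ΔP = (4.6 − 4) / [(4 + 4.6)/2] = 0.6/4.3 = 0.139534…
Arc Ed = %ΔQ / %ΔP = (-641/3874.5) / (0.6/4.3) = -1.1856…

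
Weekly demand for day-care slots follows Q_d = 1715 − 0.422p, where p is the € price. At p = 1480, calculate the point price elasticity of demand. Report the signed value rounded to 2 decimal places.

-0.57

dQ_d/dp = −0.422. At p = 1480, Q_d = 1715 − 0.422(1480) = 1090.44.
Ed = (dQ_d/dp)·(p/Q_d) = −0.422 × (1480/1090.44) = -0.5727…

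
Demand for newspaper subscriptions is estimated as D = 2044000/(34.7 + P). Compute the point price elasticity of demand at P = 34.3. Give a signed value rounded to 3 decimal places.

-0.497

dD/dP = −2044000/(34.7 + P)² = -429.322. At P = 34.3, D = 29623.2.
Ed = (dD/dP)·(P/D) = (-429.322) × (34.3/29623.2) = -0.49710…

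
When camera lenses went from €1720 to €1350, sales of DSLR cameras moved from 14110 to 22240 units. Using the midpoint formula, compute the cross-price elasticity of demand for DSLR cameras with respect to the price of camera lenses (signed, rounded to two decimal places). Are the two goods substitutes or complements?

%ΔQ_{DSLR cameras} = (22240 − 14110)/avg = 8130/18175 = 0.447317…
%ΔP_{camera lenses} = (1350 − 1720)/avg = -370/1535 = -0.241042…
E_cross = (8130/18175) / (-370/1535) = -1.8557…
E_cross < 0 ⇒ the goods are complements.

-1.86; complements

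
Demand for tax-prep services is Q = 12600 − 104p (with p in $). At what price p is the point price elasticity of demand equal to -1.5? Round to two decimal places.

Ed = −104p/(12600 − 104p). Set this equal to -1.5:
104p = 1.5·(12600 − 104p) ⇒ 104p(1 + 1.5) = 1.5·12600
p = 1.5·12600 / (104·2.5) = 72.6923…

72.69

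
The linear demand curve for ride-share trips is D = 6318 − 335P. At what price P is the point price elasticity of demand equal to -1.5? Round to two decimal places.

Ed = −335P/(6318 − 335P). Set this equal to -1.5:
335P = 1.5·(6318 − 335P) ⇒ 335P(1 + 1.5) = 1.5·6318
P = 1.5·6318 / (335·2.5) = 11.3158…

11.32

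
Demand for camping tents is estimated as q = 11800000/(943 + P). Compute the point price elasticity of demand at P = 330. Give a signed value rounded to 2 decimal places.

dq/dP = −11800000/(943 + P)² = -7.28157. At P = 330, q = 9269.44.
Ed = (dq/dP)·(P/q) = (-7.28157) × (330/9269.44) = -0.2592…

-0.26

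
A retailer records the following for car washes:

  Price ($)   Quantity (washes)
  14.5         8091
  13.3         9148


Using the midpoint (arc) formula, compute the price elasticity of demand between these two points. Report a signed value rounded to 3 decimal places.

-1.420

%ΔQ = (9148 − 8091) / [(8091 + 9148)/2] = 1057/8619.5 = 0.122628…
%ΔP = (13.3 − 14.5) / [(14.5 + 13.3)/2] = -1.2/13.9 = -0.086330…
Arc Ed = %ΔQ / %ΔP = (1057/8619.5) / (-1.2/13.9) = -1.42045…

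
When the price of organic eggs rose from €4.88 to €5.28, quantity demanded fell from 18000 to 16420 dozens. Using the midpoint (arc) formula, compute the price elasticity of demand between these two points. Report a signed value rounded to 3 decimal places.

%ΔQ = (16420 − 18000) / [(18000 + 16420)/2] = -1580/17210 = -0.091807…
%ΔP = (5.28 − 4.88) / [(4.88 + 5.28)/2] = 0.4/5.08 = 0.078740…
Arc Ed = %ΔQ / %ΔP = (-1580/17210) / (0.4/5.08) = -1.16595…

-1.166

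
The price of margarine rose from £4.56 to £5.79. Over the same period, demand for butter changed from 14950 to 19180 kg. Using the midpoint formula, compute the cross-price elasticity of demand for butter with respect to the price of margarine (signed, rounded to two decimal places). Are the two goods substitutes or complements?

%ΔQ_{butter} = (19180 − 14950)/avg = 4230/17065 = 0.247875…
%ΔP_{margarine} = (5.79 − 4.56)/avg = 1.23/5.175 = 0.237681…
E_cross = (4230/17065) / (1.23/5.175) = 1.0428…
E_cross > 0 ⇒ the goods are substitutes.

1.04; substitutes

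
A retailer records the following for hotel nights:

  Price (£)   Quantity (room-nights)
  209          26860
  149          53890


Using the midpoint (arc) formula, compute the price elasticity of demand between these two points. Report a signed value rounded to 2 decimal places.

-2.00

%ΔQ = (53890 − 26860) / [(26860 + 53890)/2] = 27030/40375 = 0.669473…
%ΔP = (149 − 209) / [(209 + 149)/2] = -60/179 = -0.335195…
Arc Ed = %ΔQ / %ΔP = (27030/40375) / (-60/179) = -1.9972…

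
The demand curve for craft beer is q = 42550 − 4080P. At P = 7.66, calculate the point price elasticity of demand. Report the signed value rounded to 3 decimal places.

dq/dP = −4080. At P = 7.66, q = 42550 − 4080(7.66) = 11297.2.
Ed = (dq/dP)·(P/q) = −4080 × (7.66/11297.2) = -2.76641…

-2.766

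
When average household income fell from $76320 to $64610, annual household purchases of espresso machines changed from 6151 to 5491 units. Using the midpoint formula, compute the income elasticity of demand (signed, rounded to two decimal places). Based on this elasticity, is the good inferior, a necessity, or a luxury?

%ΔQ = (5491 − 6151)/[( 6151 + 5491)/2] = -660/5821 = -0.113382…
%ΔIncome = (64610 − 76320)/[( 76320 + 64610)/2] = -11710/70465 = -0.166181…
E_income = (-660/5821) / (-11710/70465) = 0.6822…
0 < E_income < 1 ⇒ normal good, necessity.

0.68; necessity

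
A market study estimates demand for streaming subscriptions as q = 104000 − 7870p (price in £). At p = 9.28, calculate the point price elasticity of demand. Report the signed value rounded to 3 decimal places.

dq/dp = −7870. At p = 9.28, q = 104000 − 7870(9.28) = 30966.4.
Ed = (dq/dp)·(p/q) = −7870 × (9.28/30966.4) = -2.35847…

-2.358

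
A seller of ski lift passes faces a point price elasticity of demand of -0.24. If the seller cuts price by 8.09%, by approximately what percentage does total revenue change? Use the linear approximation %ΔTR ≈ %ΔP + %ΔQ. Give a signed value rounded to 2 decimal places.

-6.15%

%ΔQ ≈ Ed × %ΔP = (-0.24) × (-8.09%) = +1.9416%
%ΔTR ≈ %ΔP + %ΔQ = (-8.09%) + (+1.9416%) = -6.1484%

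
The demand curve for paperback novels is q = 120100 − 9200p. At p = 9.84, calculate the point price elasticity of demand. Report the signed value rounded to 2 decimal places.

dq/dp = −9200. At p = 9.84, q = 120100 − 9200(9.84) = 29572.
Ed = (dq/dp)·(p/q) = −9200 × (9.84/29572) = -3.0612…

-3.06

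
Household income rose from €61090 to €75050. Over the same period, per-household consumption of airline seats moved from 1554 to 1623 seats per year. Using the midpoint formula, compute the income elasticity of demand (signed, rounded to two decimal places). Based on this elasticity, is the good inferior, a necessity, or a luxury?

0.21; necessity

%ΔQ = (1623 − 1554)/[( 1554 + 1623)/2] = 69/1588.5 = 0.043437…
%ΔIncome = (75050 − 61090)/[( 61090 + 75050)/2] = 13960/68070 = 0.205083…
E_income = (69/1588.5) / (13960/68070) = 0.2118…
0 < E_income < 1 ⇒ normal good, necessity.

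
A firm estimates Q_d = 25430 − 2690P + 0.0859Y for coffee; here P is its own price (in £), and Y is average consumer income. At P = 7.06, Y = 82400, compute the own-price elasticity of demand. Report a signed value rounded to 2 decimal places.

-1.41

At the given values, Q_d = 25430 − 2690(7.06) + 0.0859(82400) = 13516.76.
∂Q_d/∂P = −2690.
E = (-2690) × (7.06/13516.76) = -1.4050…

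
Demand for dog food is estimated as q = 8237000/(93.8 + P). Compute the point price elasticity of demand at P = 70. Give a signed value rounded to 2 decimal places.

dq/dP = −8237000/(93.8 + P)² = -307.002. At P = 70, q = 50286.9.
Ed = (dq/dP)·(P/q) = (-307.002) × (70/50286.9) = -0.4273…

-0.43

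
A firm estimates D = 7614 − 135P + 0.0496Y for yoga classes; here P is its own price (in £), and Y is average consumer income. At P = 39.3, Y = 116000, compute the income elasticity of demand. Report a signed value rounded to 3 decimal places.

0.714

At the given values, D = 7614 − 135(39.3) + 0.0496(116000) = 8062.1.
∂D/∂Y = 0.0496.
E = (0.0496) × (116000/8062.1) = 0.71366…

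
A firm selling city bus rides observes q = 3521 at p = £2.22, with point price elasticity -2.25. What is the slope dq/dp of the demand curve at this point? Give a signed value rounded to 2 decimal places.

Ed = (dq/dp)·(p/q) ⇒ dq/dp = Ed·q/p = (-2.25)·3521/2.22 = -3568.5810…

-3568.58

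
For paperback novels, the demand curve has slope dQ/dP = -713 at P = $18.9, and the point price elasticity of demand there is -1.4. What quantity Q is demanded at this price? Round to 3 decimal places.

9625.500

Ed = (dQ/dP)·(P/Q) ⇒ Q = (dQ/dP)·P/Ed = (-713)·18.9/(-1.4) = 9625.5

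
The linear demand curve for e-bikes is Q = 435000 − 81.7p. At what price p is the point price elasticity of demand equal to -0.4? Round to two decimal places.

1521.24

Ed = −81.7p/(435000 − 81.7p). Set this equal to -0.4:
81.7p = 0.4·(435000 − 81.7p) ⇒ 81.7p(1 + 0.4) = 0.4·435000
p = 0.4·435000 / (81.7·1.4) = 1521.2449…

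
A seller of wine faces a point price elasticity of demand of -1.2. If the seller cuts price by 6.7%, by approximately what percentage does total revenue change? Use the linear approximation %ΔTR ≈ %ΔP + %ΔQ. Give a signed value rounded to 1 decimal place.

%ΔQ ≈ Ed × %ΔP = (-1.2) × (-6.7%) = +8.0400%
%ΔTR ≈ %ΔP + %ΔQ = (-6.7%) + (+8.0400%) = +1.3400%

+1.3%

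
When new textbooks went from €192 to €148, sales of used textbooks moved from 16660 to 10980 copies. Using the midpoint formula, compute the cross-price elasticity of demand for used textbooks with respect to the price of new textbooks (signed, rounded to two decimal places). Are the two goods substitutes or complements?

1.59; substitutes

%ΔQ_{used textbooks} = (10980 − 16660)/avg = -5680/13820 = -0.410998…
%ΔP_{new textbooks} = (148 − 192)/avg = -44/170 = -0.258823…
E_cross = (-5680/13820) / (-44/170) = 1.5879…
E_cross > 0 ⇒ the goods are substitutes.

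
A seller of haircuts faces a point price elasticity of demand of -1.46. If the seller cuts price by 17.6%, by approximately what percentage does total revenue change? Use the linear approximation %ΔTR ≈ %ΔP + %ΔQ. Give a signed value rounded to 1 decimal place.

+8.1%

%ΔQ ≈ Ed × %ΔP = (-1.46) × (-17.6%) = +25.6960%
%ΔTR ≈ %ΔP + %ΔQ = (-17.6%) + (+25.6960%) = +8.0960%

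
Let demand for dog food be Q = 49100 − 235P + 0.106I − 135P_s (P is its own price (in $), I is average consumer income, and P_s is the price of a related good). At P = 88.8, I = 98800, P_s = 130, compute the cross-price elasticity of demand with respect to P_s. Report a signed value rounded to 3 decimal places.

-0.830

At the given values, Q = 49100 − 235(88.8) + 0.106(98800) − 135(130) = 21154.8.
∂Q/∂P_s = -135.
E = (-135) × (130/21154.8) = -0.82959…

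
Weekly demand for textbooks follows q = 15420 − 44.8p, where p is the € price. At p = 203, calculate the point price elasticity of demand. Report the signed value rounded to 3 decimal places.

dq/dp = −44.8. At p = 203, q = 15420 − 44.8(203) = 6325.6.
Ed = (dq/dp)·(p/q) = −44.8 × (203/6325.6) = -1.43771…

-1.438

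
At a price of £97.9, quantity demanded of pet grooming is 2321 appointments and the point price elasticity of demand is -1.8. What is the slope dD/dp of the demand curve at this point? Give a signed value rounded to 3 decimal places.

-42.674

Ed = (dD/dp)·(p/D) ⇒ dD/dp = Ed·D/p = (-1.8)·2321/97.9 = -42.67415…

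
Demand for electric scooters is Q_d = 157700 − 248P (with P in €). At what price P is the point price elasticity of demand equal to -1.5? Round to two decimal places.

381.53

Ed = −248P/(157700 − 248P). Set this equal to -1.5:
248P = 1.5·(157700 − 248P) ⇒ 248P(1 + 1.5) = 1.5·157700
P = 1.5·157700 / (248·2.5) = 381.5322…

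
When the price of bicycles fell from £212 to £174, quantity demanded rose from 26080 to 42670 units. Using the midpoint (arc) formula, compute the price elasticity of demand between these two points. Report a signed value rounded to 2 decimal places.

-2.45

%ΔQ = (42670 − 26080) / [(26080 + 42670)/2] = 16590/34375 = 0.482618…
%ΔP = (174 − 212) / [(212 + 174)/2] = -38/193 = -0.196891…
Arc Ed = %ΔQ / %ΔP = (16590/34375) / (-38/193) = -2.4511…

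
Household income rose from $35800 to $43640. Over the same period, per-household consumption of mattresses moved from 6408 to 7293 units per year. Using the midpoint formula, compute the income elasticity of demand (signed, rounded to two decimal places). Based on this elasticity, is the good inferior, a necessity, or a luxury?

%ΔQ = (7293 − 6408)/[( 6408 + 7293)/2] = 885/6850.5 = 0.129187…
%ΔIncome = (43640 − 35800)/[( 35800 + 43640)/2] = 7840/39720 = 0.197381…
E_income = (885/6850.5) / (7840/39720) = 0.6545…
0 < E_income < 1 ⇒ normal good, necessity.

0.65; necessity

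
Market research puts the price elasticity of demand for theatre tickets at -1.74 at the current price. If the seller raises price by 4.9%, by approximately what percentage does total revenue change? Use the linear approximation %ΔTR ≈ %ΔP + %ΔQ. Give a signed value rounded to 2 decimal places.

%ΔQ ≈ Ed × %ΔP = (-1.74) × (+4.9%) = -8.5260%
%ΔTR ≈ %ΔP + %ΔQ = (+4.9%) + (-8.5260%) = -3.6260%

-3.63%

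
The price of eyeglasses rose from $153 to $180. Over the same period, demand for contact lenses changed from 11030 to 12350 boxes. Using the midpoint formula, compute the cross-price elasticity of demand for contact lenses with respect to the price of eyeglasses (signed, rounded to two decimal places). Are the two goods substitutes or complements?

0.70; substitutes

%ΔQ_{contact lenses} = (12350 − 11030)/avg = 1320/11690 = 0.112917…
%ΔP_{eyeglasses} = (180 − 153)/avg = 27/166.5 = 0.162162…
E_cross = (1320/11690) / (27/166.5) = 0.6963…
E_cross > 0 ⇒ the goods are substitutes.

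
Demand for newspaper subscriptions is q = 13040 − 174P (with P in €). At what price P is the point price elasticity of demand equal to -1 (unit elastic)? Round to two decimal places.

37.47

Ed = −174P/(13040 − 174P). Set this equal to -1:
174P = 1·(13040 − 174P) ⇒ 174P(1 + 1) = 1·13040
P = 1·13040 / (174·2) = 37.4712…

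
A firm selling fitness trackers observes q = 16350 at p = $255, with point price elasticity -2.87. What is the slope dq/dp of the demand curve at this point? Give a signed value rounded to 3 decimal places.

Ed = (dq/dp)·(p/q) ⇒ dq/dp = Ed·q/p = (-2.87)·16350/255 = -184.01764…

-184.018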